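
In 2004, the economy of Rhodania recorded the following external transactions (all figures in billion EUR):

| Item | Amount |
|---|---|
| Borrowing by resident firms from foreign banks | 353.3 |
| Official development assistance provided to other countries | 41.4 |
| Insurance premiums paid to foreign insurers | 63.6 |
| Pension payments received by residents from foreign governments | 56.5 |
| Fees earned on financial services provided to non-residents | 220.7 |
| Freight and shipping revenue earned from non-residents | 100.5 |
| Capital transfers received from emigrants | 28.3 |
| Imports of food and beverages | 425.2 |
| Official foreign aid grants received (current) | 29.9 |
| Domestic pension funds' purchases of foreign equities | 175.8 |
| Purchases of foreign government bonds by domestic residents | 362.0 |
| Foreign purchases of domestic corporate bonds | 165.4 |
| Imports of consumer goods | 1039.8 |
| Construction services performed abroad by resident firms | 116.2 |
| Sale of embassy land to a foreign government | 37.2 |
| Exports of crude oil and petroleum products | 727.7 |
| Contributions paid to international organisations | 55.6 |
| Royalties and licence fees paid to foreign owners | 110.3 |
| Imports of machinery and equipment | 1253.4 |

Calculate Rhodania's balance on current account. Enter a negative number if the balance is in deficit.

-1737.8

Goods: -1039.8 + 727.7 - 1253.4 - 425.2 = -1990.7
Services: -63.6 + 100.5 + 116.2 - 110.3 + 220.7 = 263.5
Secondary income: -41.4 + 56.5 + 29.9 - 55.6 = -10.6
Current account = (-1990.7) + 263.5 + (-10.6) = -1737.8
(Excluded from the current account — financial account: borrowing by resident firms from foreign banks 353.3, domestic pension funds' purchases of foreign equities 175.8, purchases of foreign government bonds by domestic residents 362.0, foreign purchases of domestic corporate bonds 165.4; capital account: capital transfers received from emigrants 28.3, sale of embassy land to a foreign government 37.2.)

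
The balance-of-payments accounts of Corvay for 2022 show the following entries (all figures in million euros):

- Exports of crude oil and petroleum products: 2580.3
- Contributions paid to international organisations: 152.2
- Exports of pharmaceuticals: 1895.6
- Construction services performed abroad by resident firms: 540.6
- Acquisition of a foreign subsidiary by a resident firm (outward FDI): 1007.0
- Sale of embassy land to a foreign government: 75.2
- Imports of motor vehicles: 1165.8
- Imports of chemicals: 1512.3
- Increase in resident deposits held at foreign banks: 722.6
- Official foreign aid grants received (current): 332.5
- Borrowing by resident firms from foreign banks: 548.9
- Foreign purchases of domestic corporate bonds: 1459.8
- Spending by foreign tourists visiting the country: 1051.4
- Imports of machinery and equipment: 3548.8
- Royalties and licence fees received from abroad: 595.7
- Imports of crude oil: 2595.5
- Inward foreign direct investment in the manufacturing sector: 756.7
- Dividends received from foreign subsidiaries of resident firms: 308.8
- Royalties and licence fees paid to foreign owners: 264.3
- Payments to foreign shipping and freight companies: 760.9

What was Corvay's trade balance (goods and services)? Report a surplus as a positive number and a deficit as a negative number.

Goods: -2595.5 - 1165.8 - 3548.8 + 1895.6 + 2580.3 - 1512.3 = -4346.5
Services: 540.6 + 595.7 - 760.9 + 1051.4 - 264.3 = 1162.5
Trade balance = -4346.5 + 1162.5 = -3184.0
(Excluded from the trade balance — secondary income: contributions paid to international organisations 152.2, official foreign aid grants received (current) 332.5; financial account: acquisition of a foreign subsidiary by a resident firm (outward FDI) 1007.0, increase in resident deposits held at foreign banks 722.6, borrowing by resident firms from foreign banks 548.9, foreign purchases of domestic corporate bonds 1459.8, inward foreign direct investment in the manufacturing sector 756.7; capital account: sale of embassy land to a foreign government 75.2; primary income: dividends received from foreign subsidiaries of resident firms 308.8.)

-3184.0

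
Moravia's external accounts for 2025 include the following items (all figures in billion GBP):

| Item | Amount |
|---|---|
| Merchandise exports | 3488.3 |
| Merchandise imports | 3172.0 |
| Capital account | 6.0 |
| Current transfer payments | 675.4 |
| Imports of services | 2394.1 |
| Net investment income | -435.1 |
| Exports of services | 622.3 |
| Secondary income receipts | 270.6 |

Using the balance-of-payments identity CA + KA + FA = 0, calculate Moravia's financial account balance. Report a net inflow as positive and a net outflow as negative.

Goods balance = 3488.3 - 3172.0 = 316.3
Services balance = 622.3 - 2394.1 = -1771.8
Trade balance (goods + services) = 316.3 + (-1771.8) = -1455.5
Net primary income = -435.1
Net secondary income = 270.6 - 675.4 = -404.8
Current account = -1455.5 + (-435.1) + (-404.8) = -2295.4
Financial account = -(-2295.4 + 6.0) = 2289.4

2289.4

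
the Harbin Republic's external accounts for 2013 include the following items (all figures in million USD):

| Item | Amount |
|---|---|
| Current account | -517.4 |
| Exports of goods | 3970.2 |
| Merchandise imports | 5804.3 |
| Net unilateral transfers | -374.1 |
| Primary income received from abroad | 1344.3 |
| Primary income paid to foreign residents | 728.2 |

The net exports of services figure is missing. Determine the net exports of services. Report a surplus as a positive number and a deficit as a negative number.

Current account = goods balance + services balance + net primary income + net secondary income
Sum of the known components = -1592.1
Net exports of services = CA - (known components) = -517.4 - (-1592.1) = 1074.7

1074.7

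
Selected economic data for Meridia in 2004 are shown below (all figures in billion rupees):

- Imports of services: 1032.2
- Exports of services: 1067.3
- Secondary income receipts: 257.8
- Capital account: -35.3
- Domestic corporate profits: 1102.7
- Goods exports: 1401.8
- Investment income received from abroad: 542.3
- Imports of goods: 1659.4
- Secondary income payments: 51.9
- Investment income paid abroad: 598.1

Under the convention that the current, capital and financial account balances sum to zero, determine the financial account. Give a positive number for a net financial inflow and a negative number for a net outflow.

107.7

Goods balance = 1401.8 - 1659.4 = -257.6
Services balance = 1067.3 - 1032.2 = 35.1
Trade balance (goods + services) = -257.6 + 35.1 = -222.5
Net primary income = 542.3 - 598.1 = -55.8
Net secondary income = 257.8 - 51.9 = 205.9
Current account = -222.5 + (-55.8) + 205.9 = -72.4
Financial account = -(-72.4 + (-35.3)) = 107.7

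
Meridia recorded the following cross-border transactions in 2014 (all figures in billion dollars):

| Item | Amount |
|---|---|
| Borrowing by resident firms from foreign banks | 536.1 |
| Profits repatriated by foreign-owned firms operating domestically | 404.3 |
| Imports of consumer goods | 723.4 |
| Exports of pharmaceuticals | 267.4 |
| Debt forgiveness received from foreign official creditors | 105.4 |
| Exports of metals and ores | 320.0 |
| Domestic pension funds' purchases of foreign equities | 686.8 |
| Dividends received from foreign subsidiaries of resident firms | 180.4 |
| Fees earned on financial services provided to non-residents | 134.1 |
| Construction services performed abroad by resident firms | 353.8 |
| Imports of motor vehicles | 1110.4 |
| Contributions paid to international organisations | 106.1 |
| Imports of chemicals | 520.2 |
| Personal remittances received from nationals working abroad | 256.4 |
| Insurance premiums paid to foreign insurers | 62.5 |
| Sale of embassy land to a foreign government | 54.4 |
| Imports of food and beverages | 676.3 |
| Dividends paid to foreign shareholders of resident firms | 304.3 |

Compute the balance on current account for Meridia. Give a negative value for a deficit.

-2395.4

Goods: -676.3 - 1110.4 + 267.4 - 520.2 + 320.0 - 723.4 = -2442.9
Services: 353.8 + 134.1 - 62.5 = 425.4
Primary income: -304.3 + 180.4 - 404.3 = -528.2
Secondary income: -106.1 + 256.4 = 150.3
Current account = (-2442.9) + 425.4 + (-528.2) + 150.3 = -2395.4
(Excluded from the current account — financial account: borrowing by resident firms from foreign banks 536.1, domestic pension funds' purchases of foreign equities 686.8; capital account: debt forgiveness received from foreign official creditors 105.4, sale of embassy land to a foreign government 54.4.)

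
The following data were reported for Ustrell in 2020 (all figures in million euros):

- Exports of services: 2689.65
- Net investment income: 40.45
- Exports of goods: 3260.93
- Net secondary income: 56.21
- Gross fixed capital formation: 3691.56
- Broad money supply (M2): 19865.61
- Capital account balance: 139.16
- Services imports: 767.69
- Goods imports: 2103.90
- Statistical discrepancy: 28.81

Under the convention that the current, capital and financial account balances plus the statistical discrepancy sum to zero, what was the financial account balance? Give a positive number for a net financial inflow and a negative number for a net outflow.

Goods balance = 3260.93 - 2103.90 = 1157.03
Services balance = 2689.65 - 767.69 = 1921.96
Trade balance (goods + services) = 1157.03 + 1921.96 = 3078.99
Net primary income = 40.45
Net secondary income = 56.21
Current account = 3078.99 + 40.45 + 56.21 = 3175.65
Financial account = -(3175.65 + 139.16 + 28.81) = -3343.62

-3343.62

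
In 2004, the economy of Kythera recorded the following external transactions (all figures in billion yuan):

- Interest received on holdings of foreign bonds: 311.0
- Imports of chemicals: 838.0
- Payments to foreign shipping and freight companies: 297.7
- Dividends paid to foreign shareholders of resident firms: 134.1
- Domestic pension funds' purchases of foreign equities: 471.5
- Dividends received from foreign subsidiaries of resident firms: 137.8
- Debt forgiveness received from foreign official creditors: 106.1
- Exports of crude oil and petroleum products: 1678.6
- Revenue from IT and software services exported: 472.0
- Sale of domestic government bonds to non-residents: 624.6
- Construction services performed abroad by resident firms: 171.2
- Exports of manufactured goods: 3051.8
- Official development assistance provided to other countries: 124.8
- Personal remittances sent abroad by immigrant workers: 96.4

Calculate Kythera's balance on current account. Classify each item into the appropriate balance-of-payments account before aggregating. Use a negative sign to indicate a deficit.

Goods: 3051.8 + 1678.6 - 838.0 = 3892.4
Services: 472.0 + 171.2 - 297.7 = 345.5
Primary income: 311.0 + 137.8 - 134.1 = 314.7
Secondary income: -96.4 - 124.8 = -221.2
Current account = 3892.4 + 345.5 + 314.7 + (-221.2) = 4331.4
(Excluded from the current account — financial account: domestic pension funds' purchases of foreign equities 471.5, sale of domestic government bonds to non-residents 624.6; capital account: debt forgiveness received from foreign official creditors 106.1.)

4331.4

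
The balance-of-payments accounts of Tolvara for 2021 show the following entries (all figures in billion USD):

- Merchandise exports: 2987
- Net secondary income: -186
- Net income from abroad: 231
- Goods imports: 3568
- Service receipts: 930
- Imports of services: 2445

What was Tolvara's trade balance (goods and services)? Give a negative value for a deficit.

Goods balance = 2987 - 3568 = -581
Services balance = 930 - 2445 = -1515
Trade balance (goods + services) = -581 + (-1515) = -2096

-2096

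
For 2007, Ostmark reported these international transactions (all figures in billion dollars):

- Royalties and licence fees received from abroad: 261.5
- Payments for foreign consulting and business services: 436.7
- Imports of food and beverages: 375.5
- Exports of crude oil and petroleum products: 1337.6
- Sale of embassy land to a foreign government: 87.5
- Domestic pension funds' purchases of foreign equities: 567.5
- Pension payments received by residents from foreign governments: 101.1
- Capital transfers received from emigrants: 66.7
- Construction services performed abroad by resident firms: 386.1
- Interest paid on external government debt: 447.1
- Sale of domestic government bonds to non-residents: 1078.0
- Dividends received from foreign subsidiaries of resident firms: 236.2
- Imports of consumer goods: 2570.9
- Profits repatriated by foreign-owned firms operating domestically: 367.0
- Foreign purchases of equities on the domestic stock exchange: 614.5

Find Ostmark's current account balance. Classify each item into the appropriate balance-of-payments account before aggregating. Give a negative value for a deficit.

-1874.7

Goods: -375.5 - 2570.9 + 1337.6 = -1608.8
Services: 261.5 - 436.7 + 386.1 = 210.9
Primary income: 236.2 - 447.1 - 367.0 = -577.9
Secondary income: 101.1
Current account = (-1608.8) + 210.9 + (-577.9) + 101.1 = -1874.7
(Excluded from the current account — capital account: sale of embassy land to a foreign government 87.5, capital transfers received from emigrants 66.7; financial account: domestic pension funds' purchases of foreign equities 567.5, sale of domestic government bonds to non-residents 1078.0, foreign purchases of equities on the domestic stock exchange 614.5.)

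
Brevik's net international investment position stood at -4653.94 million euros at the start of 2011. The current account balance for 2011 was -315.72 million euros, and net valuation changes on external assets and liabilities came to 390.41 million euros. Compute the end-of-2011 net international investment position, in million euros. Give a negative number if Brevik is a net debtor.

-4579.25

Change in NIIP = current account + net valuation change = -315.72 + 390.41 = 74.69
End-of-year NIIP = -4653.94 + 74.69 = -4579.25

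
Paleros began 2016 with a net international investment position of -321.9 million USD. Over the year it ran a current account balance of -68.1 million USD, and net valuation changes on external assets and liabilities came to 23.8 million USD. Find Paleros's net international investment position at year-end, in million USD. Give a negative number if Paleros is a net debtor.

Change in NIIP = current account + net valuation change = -68.1 + 23.8 = -44.3
End-of-year NIIP = -321.9 + (-44.3) = -366.2

-366.2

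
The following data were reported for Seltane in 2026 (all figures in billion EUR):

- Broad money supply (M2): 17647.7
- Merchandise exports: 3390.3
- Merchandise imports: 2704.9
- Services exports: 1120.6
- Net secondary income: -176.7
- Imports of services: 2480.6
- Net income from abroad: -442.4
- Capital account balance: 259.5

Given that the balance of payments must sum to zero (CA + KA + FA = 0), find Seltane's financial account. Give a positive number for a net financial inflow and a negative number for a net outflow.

1034.2

Goods balance = 3390.3 - 2704.9 = 685.4
Services balance = 1120.6 - 2480.6 = -1360.0
Trade balance (goods + services) = 685.4 + (-1360.0) = -674.6
Net primary income = -442.4
Net secondary income = -176.7
Current account = -674.6 + (-442.4) + (-176.7) = -1293.7
Financial account = -(-1293.7 + 259.5) = 1034.2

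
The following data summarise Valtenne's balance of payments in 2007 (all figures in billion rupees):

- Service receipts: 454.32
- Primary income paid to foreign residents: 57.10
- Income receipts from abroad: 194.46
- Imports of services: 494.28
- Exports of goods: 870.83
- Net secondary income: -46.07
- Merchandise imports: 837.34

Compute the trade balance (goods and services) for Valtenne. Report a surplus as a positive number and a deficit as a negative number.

Goods balance = 870.83 - 837.34 = 33.49
Services balance = 454.32 - 494.28 = -39.96
Trade balance (goods + services) = 33.49 + (-39.96) = -6.47

-6.47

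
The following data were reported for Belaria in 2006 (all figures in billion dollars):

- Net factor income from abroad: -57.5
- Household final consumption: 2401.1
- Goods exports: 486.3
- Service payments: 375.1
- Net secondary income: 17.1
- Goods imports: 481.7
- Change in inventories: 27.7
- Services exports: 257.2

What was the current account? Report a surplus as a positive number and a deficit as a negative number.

-153.7

Goods balance = 486.3 - 481.7 = 4.6
Services balance = 257.2 - 375.1 = -117.9
Trade balance (goods + services) = 4.6 + (-117.9) = -113.3
Net primary income = -57.5
Net secondary income = 17.1
Current account = -113.3 + (-57.5) + 17.1 = -153.7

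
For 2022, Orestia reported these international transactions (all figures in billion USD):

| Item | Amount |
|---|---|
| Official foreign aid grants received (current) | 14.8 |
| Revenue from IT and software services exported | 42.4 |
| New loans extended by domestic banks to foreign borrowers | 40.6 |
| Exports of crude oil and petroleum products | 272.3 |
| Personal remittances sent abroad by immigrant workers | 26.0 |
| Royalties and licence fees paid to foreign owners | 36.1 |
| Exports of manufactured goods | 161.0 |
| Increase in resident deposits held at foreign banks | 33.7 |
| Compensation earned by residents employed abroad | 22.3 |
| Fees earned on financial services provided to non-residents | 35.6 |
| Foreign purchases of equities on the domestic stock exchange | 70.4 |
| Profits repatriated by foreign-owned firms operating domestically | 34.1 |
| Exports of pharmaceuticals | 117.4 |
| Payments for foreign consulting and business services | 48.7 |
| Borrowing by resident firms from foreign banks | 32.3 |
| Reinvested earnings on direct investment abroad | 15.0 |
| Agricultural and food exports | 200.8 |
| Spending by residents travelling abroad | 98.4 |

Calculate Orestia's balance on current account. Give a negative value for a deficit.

638.3

Goods: 161.0 + 272.3 + 200.8 + 117.4 = 751.5
Services: -48.7 - 36.1 + 35.6 + 42.4 - 98.4 = -105.2
Primary income: 15.0 - 34.1 + 22.3 = 3.2
Secondary income: -26.0 + 14.8 = -11.2
Current account = 751.5 + (-105.2) + 3.2 + (-11.2) = 638.3
(Excluded from the current account — financial account: new loans extended by domestic banks to foreign borrowers 40.6, increase in resident deposits held at foreign banks 33.7, foreign purchases of equities on the domestic stock exchange 70.4, borrowing by resident firms from foreign banks 32.3.)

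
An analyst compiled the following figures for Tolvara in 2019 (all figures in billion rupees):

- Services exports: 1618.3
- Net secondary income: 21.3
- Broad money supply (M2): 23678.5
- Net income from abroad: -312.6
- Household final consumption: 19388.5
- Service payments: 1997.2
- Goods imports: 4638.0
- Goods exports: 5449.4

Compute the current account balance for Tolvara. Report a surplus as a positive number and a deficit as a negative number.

Goods balance = 5449.4 - 4638.0 = 811.4
Services balance = 1618.3 - 1997.2 = -378.9
Trade balance (goods + services) = 811.4 + (-378.9) = 432.5
Net primary income = -312.6
Net secondary income = 21.3
Current account = 432.5 + (-312.6) + 21.3 = 141.2

141.2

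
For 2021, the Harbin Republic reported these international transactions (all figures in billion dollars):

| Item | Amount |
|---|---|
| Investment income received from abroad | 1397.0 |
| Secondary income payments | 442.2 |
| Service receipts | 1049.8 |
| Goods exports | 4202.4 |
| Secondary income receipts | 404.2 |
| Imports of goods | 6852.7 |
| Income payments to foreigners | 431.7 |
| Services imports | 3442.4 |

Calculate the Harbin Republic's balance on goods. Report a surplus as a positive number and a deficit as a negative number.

Goods balance = 4202.4 - 6852.7 = -2650.3

-2650.3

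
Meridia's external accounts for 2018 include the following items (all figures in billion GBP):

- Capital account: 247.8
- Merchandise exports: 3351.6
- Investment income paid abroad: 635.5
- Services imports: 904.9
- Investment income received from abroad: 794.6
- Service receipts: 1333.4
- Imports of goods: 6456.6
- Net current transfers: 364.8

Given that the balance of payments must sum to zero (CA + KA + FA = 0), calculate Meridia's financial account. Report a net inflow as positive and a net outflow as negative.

Goods balance = 3351.6 - 6456.6 = -3105.0
Services balance = 1333.4 - 904.9 = 428.5
Trade balance (goods + services) = -3105.0 + 428.5 = -2676.5
Net primary income = 794.6 - 635.5 = 159.1
Net secondary income = 364.8
Current account = -2676.5 + 159.1 + 364.8 = -2152.6
Financial account = -(-2152.6 + 247.8) = 1904.8

1904.8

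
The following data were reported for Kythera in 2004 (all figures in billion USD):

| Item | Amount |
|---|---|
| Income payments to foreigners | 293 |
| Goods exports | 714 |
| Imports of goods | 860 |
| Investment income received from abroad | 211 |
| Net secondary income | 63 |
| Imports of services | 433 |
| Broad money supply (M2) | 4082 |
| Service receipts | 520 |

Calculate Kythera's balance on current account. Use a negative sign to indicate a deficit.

Goods balance = 714 - 860 = -146
Services balance = 520 - 433 = 87
Trade balance (goods + services) = -146 + 87 = -59
Net primary income = 211 - 293 = -82
Net secondary income = 63
Current account = -59 + (-82) + 63 = -78

-78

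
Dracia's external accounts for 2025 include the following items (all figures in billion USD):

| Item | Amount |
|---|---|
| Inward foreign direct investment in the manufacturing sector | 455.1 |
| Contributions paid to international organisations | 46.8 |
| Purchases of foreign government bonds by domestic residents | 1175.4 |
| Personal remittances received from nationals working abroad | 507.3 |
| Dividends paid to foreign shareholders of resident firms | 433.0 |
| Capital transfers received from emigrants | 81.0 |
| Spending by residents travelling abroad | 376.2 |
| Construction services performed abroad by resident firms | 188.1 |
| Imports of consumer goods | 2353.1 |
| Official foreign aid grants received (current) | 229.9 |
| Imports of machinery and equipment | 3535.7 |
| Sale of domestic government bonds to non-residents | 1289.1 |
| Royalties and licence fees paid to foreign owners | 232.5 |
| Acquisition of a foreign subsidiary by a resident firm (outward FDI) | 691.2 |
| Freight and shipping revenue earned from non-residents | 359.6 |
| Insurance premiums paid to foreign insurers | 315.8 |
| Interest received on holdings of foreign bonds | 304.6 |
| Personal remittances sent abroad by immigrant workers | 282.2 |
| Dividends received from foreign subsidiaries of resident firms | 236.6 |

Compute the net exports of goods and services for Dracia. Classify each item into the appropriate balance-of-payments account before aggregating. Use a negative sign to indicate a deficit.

Goods: -2353.1 - 3535.7 = -5888.8
Services: 359.6 - 315.8 + 188.1 - 232.5 - 376.2 = -376.8
Trade balance = -5888.8 + (-376.8) = -6265.6
(Excluded from the trade balance — financial account: inward foreign direct investment in the manufacturing sector 455.1, purchases of foreign government bonds by domestic residents 1175.4, sale of domestic government bonds to non-residents 1289.1, acquisition of a foreign subsidiary by a resident firm (outward FDI) 691.2; secondary income: contributions paid to international organisations 46.8, personal remittances received from nationals working abroad 507.3, official foreign aid grants received (current) 229.9, personal remittances sent abroad by immigrant workers 282.2; primary income: dividends paid to foreign shareholders of resident firms 433.0, interest received on holdings of foreign bonds 304.6, dividends received from foreign subsidiaries of resident firms 236.6; capital account: capital transfers received from emigrants 81.0.)

-6265.6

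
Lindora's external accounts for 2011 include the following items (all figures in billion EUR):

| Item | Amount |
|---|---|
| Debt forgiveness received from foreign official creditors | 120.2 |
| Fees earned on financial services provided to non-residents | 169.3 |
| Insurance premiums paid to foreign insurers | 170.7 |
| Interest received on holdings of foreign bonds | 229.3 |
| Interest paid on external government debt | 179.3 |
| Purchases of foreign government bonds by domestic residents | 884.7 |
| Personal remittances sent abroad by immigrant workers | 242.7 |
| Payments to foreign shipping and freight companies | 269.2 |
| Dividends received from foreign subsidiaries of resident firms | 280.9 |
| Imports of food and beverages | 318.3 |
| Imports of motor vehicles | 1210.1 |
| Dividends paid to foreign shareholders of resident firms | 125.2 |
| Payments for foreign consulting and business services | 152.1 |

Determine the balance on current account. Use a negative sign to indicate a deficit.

Goods: -1210.1 - 318.3 = -1528.4
Services: 169.3 - 170.7 - 152.1 - 269.2 = -422.7
Primary income: -179.3 + 280.9 + 229.3 - 125.2 = 205.7
Secondary income: -242.7
Current account = (-1528.4) + (-422.7) + 205.7 + (-242.7) = -1988.1
(Excluded from the current account — capital account: debt forgiveness received from foreign official creditors 120.2; financial account: purchases of foreign government bonds by domestic residents 884.7.)

-1988.1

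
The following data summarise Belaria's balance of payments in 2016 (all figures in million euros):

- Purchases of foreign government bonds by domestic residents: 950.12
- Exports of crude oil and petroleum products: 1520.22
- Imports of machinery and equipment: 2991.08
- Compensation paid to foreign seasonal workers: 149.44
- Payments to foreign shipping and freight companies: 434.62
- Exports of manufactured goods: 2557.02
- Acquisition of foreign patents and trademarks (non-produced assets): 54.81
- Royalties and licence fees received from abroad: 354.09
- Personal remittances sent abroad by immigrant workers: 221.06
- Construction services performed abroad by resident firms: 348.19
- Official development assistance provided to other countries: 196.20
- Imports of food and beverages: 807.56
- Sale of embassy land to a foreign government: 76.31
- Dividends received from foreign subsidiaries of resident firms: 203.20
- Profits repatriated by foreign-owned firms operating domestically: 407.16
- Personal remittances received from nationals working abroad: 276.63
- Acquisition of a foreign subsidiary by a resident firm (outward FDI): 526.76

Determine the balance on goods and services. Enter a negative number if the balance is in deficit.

546.26

Goods: 1520.22 - 807.56 - 2991.08 + 2557.02 = 278.60
Services: 348.19 - 434.62 + 354.09 = 267.66
Trade balance = 278.60 + 267.66 = 546.26
(Excluded from the trade balance — financial account: purchases of foreign government bonds by domestic residents 950.12, acquisition of a foreign subsidiary by a resident firm (outward FDI) 526.76; primary income: compensation paid to foreign seasonal workers 149.44, dividends received from foreign subsidiaries of resident firms 203.20, profits repatriated by foreign-owned firms operating domestically 407.16; capital account: acquisition of foreign patents and trademarks (non-produced assets) 54.81, sale of embassy land to a foreign government 76.31; secondary income: personal remittances sent abroad by immigrant workers 221.06, official development assistance provided to other countries 196.20, personal remittances received from nationals working abroad 276.63.)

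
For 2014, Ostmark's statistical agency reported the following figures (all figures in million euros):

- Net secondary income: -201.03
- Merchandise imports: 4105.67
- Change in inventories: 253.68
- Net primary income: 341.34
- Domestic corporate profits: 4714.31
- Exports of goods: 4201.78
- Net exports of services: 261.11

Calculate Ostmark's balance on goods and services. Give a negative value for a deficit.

357.22

Goods balance = 4201.78 - 4105.67 = 96.11
Services balance = 261.11
Trade balance (goods + services) = 96.11 + 261.11 = 357.22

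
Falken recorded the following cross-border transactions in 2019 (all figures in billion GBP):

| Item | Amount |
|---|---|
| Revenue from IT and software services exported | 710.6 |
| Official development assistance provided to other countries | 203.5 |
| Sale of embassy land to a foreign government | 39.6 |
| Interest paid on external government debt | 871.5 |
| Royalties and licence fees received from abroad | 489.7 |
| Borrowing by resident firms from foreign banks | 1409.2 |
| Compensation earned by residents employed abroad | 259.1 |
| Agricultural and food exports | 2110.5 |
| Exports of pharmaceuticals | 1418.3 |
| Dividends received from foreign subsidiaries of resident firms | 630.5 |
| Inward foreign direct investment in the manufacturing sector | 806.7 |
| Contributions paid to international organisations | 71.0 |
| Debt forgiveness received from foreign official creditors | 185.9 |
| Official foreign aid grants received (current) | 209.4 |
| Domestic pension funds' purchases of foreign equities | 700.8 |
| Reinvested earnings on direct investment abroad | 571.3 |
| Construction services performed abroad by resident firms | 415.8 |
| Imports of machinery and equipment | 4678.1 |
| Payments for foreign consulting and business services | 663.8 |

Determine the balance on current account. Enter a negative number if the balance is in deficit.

327.3

Goods: 2110.5 - 4678.1 + 1418.3 = -1149.3
Services: 489.7 + 710.6 - 663.8 + 415.8 = 952.3
Primary income: -871.5 + 571.3 + 630.5 + 259.1 = 589.4
Secondary income: 209.4 - 71.0 - 203.5 = -65.1
Current account = (-1149.3) + 952.3 + 589.4 + (-65.1) = 327.3
(Excluded from the current account — capital account: sale of embassy land to a foreign government 39.6, debt forgiveness received from foreign official creditors 185.9; financial account: borrowing by resident firms from foreign banks 1409.2, inward foreign direct investment in the manufacturing sector 806.7, domestic pension funds' purchases of foreign equities 700.8.)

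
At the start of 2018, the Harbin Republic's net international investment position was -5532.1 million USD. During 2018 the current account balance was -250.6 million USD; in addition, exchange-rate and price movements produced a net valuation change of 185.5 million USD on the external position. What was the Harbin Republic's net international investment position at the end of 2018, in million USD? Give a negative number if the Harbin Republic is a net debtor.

Change in NIIP = current account + net valuation change = -250.6 + 185.5 = -65.1
End-of-year NIIP = -5532.1 + (-65.1) = -5597.2

-5597.2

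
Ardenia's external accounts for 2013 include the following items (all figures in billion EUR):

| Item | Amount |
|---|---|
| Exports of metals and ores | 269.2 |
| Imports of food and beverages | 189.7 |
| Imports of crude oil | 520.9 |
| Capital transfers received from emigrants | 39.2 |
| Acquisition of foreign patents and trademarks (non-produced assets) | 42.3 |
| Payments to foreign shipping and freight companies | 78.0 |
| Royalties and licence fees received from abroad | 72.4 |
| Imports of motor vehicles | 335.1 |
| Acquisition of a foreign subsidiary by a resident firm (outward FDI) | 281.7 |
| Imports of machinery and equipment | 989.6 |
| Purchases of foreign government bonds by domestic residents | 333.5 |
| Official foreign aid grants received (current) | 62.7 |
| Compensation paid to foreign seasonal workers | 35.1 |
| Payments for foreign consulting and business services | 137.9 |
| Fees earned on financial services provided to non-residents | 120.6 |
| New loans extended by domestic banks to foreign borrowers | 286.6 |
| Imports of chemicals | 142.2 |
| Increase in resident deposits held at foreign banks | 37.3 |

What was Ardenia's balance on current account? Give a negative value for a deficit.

Goods: 269.2 - 335.1 - 189.7 - 520.9 - 142.2 - 989.6 = -1908.3
Services: 72.4 - 78.0 + 120.6 - 137.9 = -22.9
Primary income: -35.1
Secondary income: 62.7
Current account = (-1908.3) + (-22.9) + (-35.1) + 62.7 = -1903.6
(Excluded from the current account — capital account: capital transfers received from emigrants 39.2, acquisition of foreign patents and trademarks (non-produced assets) 42.3; financial account: acquisition of a foreign subsidiary by a resident firm (outward FDI) 281.7, purchases of foreign government bonds by domestic residents 333.5, new loans extended by domestic banks to foreign borrowers 286.6, increase in resident deposits held at foreign banks 37.3.)

-1903.6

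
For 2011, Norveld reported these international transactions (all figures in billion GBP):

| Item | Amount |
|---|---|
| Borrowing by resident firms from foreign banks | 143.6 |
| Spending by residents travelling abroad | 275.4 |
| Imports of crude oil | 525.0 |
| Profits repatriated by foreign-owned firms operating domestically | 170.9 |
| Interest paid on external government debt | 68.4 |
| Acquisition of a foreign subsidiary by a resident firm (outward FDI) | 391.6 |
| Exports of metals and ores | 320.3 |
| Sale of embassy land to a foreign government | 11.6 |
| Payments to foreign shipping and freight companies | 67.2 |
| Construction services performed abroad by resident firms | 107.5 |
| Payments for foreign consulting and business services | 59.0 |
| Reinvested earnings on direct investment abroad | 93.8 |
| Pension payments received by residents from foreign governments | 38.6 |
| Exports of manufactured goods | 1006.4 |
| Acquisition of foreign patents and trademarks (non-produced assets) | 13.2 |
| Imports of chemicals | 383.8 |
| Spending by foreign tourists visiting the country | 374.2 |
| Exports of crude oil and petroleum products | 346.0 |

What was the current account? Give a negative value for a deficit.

Goods: -383.8 + 320.3 - 525.0 + 1006.4 + 346.0 = 763.9
Services: 374.2 - 275.4 + 107.5 - 67.2 - 59.0 = 80.1
Primary income: 93.8 - 170.9 - 68.4 = -145.5
Secondary income: 38.6
Current account = 763.9 + 80.1 + (-145.5) + 38.6 = 737.1
(Excluded from the current account — financial account: borrowing by resident firms from foreign banks 143.6, acquisition of a foreign subsidiary by a resident firm (outward FDI) 391.6; capital account: sale of embassy land to a foreign government 11.6, acquisition of foreign patents and trademarks (non-produced assets) 13.2.)

737.1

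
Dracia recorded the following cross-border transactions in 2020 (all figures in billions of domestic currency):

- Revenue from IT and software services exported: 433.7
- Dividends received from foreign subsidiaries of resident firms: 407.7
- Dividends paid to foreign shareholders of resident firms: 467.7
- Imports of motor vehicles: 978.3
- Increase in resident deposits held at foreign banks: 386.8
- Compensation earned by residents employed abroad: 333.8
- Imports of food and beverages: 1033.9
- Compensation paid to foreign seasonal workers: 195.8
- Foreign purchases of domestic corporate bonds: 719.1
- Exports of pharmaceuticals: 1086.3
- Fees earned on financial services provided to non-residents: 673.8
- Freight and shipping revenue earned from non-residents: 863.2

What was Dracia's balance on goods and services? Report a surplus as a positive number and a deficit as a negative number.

1044.8

Goods: -978.3 + 1086.3 - 1033.9 = -925.9
Services: 433.7 + 673.8 + 863.2 = 1970.7
Trade balance = -925.9 + 1970.7 = 1044.8
(Excluded from the trade balance — primary income: dividends received from foreign subsidiaries of resident firms 407.7, dividends paid to foreign shareholders of resident firms 467.7, compensation earned by residents employed abroad 333.8, compensation paid to foreign seasonal workers 195.8; financial account: increase in resident deposits held at foreign banks 386.8, foreign purchases of domestic corporate bonds 719.1.)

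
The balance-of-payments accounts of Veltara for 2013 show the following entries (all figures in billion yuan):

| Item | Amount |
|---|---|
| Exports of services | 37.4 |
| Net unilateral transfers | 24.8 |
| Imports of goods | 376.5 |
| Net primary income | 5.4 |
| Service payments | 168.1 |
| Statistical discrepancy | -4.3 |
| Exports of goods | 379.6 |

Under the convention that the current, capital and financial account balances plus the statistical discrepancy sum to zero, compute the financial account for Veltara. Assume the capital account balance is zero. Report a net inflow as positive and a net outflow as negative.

101.7

Goods balance = 379.6 - 376.5 = 3.1
Services balance = 37.4 - 168.1 = -130.7
Trade balance (goods + services) = 3.1 + (-130.7) = -127.6
Net primary income = 5.4
Net secondary income = 24.8
Current account = -127.6 + 5.4 + 24.8 = -97.4
Financial account = -(-97.4 + (-4.3)) = 101.7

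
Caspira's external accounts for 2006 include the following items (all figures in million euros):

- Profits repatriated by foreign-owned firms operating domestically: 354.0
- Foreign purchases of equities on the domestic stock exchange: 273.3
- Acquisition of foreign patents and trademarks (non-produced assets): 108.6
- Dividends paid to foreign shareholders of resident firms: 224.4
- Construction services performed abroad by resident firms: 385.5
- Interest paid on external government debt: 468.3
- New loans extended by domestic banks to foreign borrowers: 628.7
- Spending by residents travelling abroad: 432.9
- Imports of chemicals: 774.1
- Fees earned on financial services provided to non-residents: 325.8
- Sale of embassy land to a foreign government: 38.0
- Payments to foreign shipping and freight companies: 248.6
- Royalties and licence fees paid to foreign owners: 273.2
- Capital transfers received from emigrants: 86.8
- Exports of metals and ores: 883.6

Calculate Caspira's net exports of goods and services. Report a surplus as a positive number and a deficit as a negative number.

Goods: 883.6 - 774.1 = 109.5
Services: -248.6 - 273.2 - 432.9 + 385.5 + 325.8 = -243.4
Trade balance = 109.5 + (-243.4) = -133.9
(Excluded from the trade balance — primary income: profits repatriated by foreign-owned firms operating domestically 354.0, dividends paid to foreign shareholders of resident firms 224.4, interest paid on external government debt 468.3; financial account: foreign purchases of equities on the domestic stock exchange 273.3, new loans extended by domestic banks to foreign borrowers 628.7; capital account: acquisition of foreign patents and trademarks (non-produced assets) 108.6, sale of embassy land to a foreign government 38.0, capital transfers received from emigrants 86.8.)

-133.9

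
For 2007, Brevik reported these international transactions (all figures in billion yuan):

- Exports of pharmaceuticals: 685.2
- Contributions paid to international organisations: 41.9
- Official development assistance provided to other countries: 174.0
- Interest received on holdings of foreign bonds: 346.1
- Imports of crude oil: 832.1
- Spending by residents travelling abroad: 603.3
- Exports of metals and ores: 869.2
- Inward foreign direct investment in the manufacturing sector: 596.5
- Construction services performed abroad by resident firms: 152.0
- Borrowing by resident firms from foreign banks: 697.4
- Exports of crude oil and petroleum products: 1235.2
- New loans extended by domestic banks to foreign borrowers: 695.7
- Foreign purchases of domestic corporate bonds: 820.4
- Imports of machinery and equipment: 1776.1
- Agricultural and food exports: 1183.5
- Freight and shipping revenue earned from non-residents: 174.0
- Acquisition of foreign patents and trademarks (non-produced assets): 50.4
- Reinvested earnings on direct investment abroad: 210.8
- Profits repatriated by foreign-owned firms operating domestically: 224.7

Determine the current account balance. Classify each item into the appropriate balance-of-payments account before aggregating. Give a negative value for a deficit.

Goods: 869.2 - 832.1 + 1183.5 + 1235.2 - 1776.1 + 685.2 = 1364.9
Services: 174.0 - 603.3 + 152.0 = -277.3
Primary income: 210.8 + 346.1 - 224.7 = 332.2
Secondary income: -41.9 - 174.0 = -215.9
Current account = 1364.9 + (-277.3) + 332.2 + (-215.9) = 1203.9
(Excluded from the current account — financial account: inward foreign direct investment in the manufacturing sector 596.5, borrowing by resident firms from foreign banks 697.4, new loans extended by domestic banks to foreign borrowers 695.7, foreign purchases of domestic corporate bonds 820.4; capital account: acquisition of foreign patents and trademarks (non-produced assets) 50.4.)

1203.9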